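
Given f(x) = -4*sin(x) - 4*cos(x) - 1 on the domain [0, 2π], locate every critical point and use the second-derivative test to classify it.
f'(x) = -4*sqrt(2)*cos(x + pi/4)

Solve f'(x) = 0 on [0, 2π]:
  f'(x) = 0 ⇔ -4*cos(x) = -4*sin(x) ⇔ tan(x) = 1, i.e. x = arctan(1) + nπ; keep the solutions lying in [0, 2π].
  ⇒ x = pi/4 ≈ 0.7854, 5*pi/4 ≈ 3.9270

f''(x) = 4*sqrt(2)*sin(x + pi/4)
Second-derivative test at each critical point:
  f''(0.7854) = 5.6569 > 0 → local minimum
  f''(3.9270) = -5.6569 < 0 → local maximum

Critical points: x = pi/4 ≈ 0.7854 (local minimum); x = 5*pi/4 ≈ 3.9270 (local maximum)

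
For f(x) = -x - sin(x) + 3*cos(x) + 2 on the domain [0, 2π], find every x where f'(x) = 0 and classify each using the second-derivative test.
f'(x) = -3*sin(x) - cos(x) - 1

Solve f'(x) = 0 on [0, 2π]:
  f'(x) = 0 ⇔ -3*sin(x) - cos(x) = 1. Write the left side as R·cos(x + φ) with R = √((-1)² + 3²) = sqrt(10), cos φ = -sqrt(10)/10, sin φ = 3*sqrt(10)/10; then cos(x + φ) = sqrt(10)/10. Solve for x and keep the solutions lying in [0, 2π].
  ⇒ x = pi ≈ 3.1416, -atan(3/4) + 2*pi ≈ 5.6397

f''(x) = sin(x) - 3*cos(x)
Second-derivative test at each critical point:
  f''(3.1416) = 3 > 0 → local minimum
  f''(5.6397) = -3 < 0 → local maximum

Critical points: x = pi ≈ 3.1416 (local minimum); x = -atan(3/4) + 2*pi ≈ 5.6397 (local maximum)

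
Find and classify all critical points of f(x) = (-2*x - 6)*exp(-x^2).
f'(x) = 2*(2*x*(x + 3) - 1)*exp(-x^2)

Solve f'(x) = 0:
  f'(x) = (4*x^2 + 12*x - 2)·exp(-x^2) and exp(-x^2) > 0 for every x, so f'(x) = 0 ⇔ 4*x^2 + 12*x - 2 = 0.
  Factor: 4*x^2 + 12*x - 2 = 2*(2*x^2 + 6*x - 1); 2*x^2 + 6*x - 1 = 0 has no rational roots; quadratic formula: x = (-6 ± √44)/4.
  ⇒ x = -sqrt(11)/2 - 3/2 ≈ -3.1583, -3/2 + sqrt(11)/2 ≈ 0.1583

f''(x) = 4*(-2*x^2*(x + 3) + 3*x + 3)*exp(-x^2)
Second-derivative test at each critical point:
  f''(-3.1583) = -0.0006 < 0 → local maximum
  f''(0.1583) = 12.9381 > 0 → local minimum

Critical points: x = -sqrt(11)/2 - 3/2 ≈ -3.1583 (local maximum); x = -3/2 + sqrt(11)/2 ≈ 0.1583 (local minimum)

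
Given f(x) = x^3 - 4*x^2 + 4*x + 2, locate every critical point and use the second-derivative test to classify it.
f'(x) = 3*x^2 - 8*x + 4

Solve f'(x) = 0:
  Factor: 3*x^2 - 8*x + 4 = (x - 2)*(3*x - 2) = 0.
  ⇒ x = 2/3, 2

f''(x) = 6*x - 8
Second-derivative test at each critical point:
  f''(2/3) = -4 < 0 → local maximum
  f''(2) = 4 > 0 → local minimum

Critical points: x = 2/3 (local maximum); x = 2 (local minimum)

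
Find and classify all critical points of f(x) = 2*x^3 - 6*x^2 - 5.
f'(x) = 6*x*(x - 2)

Solve f'(x) = 0:
  Factor: 6*x^2 - 12*x = 6*x*(x - 2) = 0.
  ⇒ x = 0, 2

f''(x) = 12*x - 12
Second-derivative test at each critical point:
  f''(0) = -12 < 0 → local maximum
  f''(2) = 12 > 0 → local minimum

Critical points: x = 0 (local maximum); x = 2 (local minimum)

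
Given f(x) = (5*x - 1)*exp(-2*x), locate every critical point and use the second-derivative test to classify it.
f'(x) = (7 - 10*x)*exp(-2*x)

Solve f'(x) = 0:
  f'(x) = (7 - 10*x)·exp(-2*x) and exp(-2*x) > 0 for every x, so f'(x) = 0 ⇔ 7 - 10*x = 0.
  7 - 10*x = 0.
  ⇒ x = 7/10

f''(x) = 4*(5*x - 6)*exp(-2*x)
Second-derivative test at each critical point:
  f''(7/10) = -2.4660 < 0 → local maximum

Critical points: x = 7/10 (local maximum)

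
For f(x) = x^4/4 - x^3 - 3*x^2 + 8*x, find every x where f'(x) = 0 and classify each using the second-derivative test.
f'(x) = x^3 - 3*x^2 - 6*x + 8

Solve f'(x) = 0:
  Factor: x^3 - 3*x^2 - 6*x + 8 = (x - 4)*(x - 1)*(x + 2) = 0.
  ⇒ x = -2, 1, 4

f''(x) = 3*x^2 - 6*x - 6
Second-derivative test at each critical point:
  f''(-2) = 18 > 0 → local minimum
  f''(1) = -9 < 0 → local maximum
  f''(4) = 18 > 0 → local minimum

Critical points: x = -2 (local minimum); x = 1 (local maximum); x = 4 (local minimum)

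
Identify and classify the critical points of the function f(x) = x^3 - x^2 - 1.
f'(x) = x*(3*x - 2)

Solve f'(x) = 0:
  Factor: 3*x^2 - 2*x = x*(3*x - 2) = 0.
  ⇒ x = 0, 2/3

f''(x) = 6*x - 2
Second-derivative test at each critical point:
  f''(0) = -2 < 0 → local maximum
  f''(2/3) = 2 > 0 → local minimum

Critical points: x = 0 (local maximum); x = 2/3 (local minimum)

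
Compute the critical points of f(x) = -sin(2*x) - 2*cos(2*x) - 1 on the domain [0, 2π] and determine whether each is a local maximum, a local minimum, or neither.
f'(x) = 4*sin(2*x) - 2*cos(2*x)

Solve f'(x) = 0 on [0, 2π]:
  f'(x) = 0 ⇔ -cos(2*x) = -2*sin(2*x) ⇔ tan(2*x) = 1/2, i.e. 2*x = arctan(1/2) + nπ; keep the solutions lying in [0, 2π].
  ⇒ x = atan(1/2)/2 ≈ 0.2318, atan(1/2)/2 + pi/2 ≈ 1.8026, atan(1/2)/2 + pi ≈ 3.3734, atan(1/2)/2 + 3*pi/2 ≈ 4.9442

f''(x) = 4*sin(2*x) + 8*cos(2*x)
Second-derivative test at each critical point:
  f''(0.2318) = 8.9443 > 0 → local minimum
  f''(1.8026) = -8.9443 < 0 → local maximum
  f''(3.3734) = 8.9443 > 0 → local minimum
  f''(4.9442) = -8.9443 < 0 → local maximum

Critical points: x = atan(1/2)/2 ≈ 0.2318 (local minimum); x = atan(1/2)/2 + pi/2 ≈ 1.8026 (local maximum); x = atan(1/2)/2 + pi ≈ 3.3734 (local minimum); x = atan(1/2)/2 + 3*pi/2 ≈ 4.9442 (local maximum)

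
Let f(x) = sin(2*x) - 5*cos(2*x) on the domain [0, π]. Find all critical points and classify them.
f'(x) = 10*sin(2*x) + 2*cos(2*x)

Solve f'(x) = 0 on [0, π]:
  f'(x) = 0 ⇔ cos(2*x) = -5*sin(2*x) ⇔ tan(2*x) = -1/5, i.e. 2*x = arctan(-1/5) + nπ; keep the solutions lying in [0, π].
  ⇒ x = -atan(1/5)/2 + pi/2 ≈ 1.4721, pi - atan(1/5)/2 ≈ 3.0429

f''(x) = -4*sin(2*x) + 20*cos(2*x)
Second-derivative test at each critical point:
  f''(1.4721) = -20.3961 < 0 → local maximum
  f''(3.0429) = 20.3961 > 0 → local minimum

Critical points: x = -atan(1/5)/2 + pi/2 ≈ 1.4721 (local maximum); x = pi - atan(1/5)/2 ≈ 3.0429 (local minimum)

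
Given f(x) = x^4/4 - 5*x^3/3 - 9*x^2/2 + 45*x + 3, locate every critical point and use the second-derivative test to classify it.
f'(x) = x^3 - 5*x^2 - 9*x + 45

Solve f'(x) = 0:
  Factor: x^3 - 5*x^2 - 9*x + 45 = (x - 5)*(x - 3)*(x + 3) = 0.
  ⇒ x = -3, 3, 5

f''(x) = 3*x^2 - 10*x - 9
Second-derivative test at each critical point:
  f''(-3) = 48 > 0 → local minimum
  f''(3) = -12 < 0 → local maximum
  f''(5) = 16 > 0 → local minimum

Critical points: x = -3 (local minimum); x = 3 (local maximum); x = 5 (local minimum)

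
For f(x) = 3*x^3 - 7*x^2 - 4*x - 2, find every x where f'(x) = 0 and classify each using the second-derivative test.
f'(x) = 9*x^2 - 14*x - 4

Solve f'(x) = 0:
  9*x^2 - 14*x - 4 = 0 has no rational roots; quadratic formula: x = (14 ± √340)/18.
  ⇒ x = 7/9 - sqrt(85)/9 ≈ -0.2466, 7/9 + sqrt(85)/9 ≈ 1.8022

f''(x) = 18*x - 14
Second-derivative test at each critical point:
  f''(-0.2466) = -18.4391 < 0 → local maximum
  f''(1.8022) = 18.4391 > 0 → local minimum

Critical points: x = 7/9 - sqrt(85)/9 ≈ -0.2466 (local maximum); x = 7/9 + sqrt(85)/9 ≈ 1.8022 (local minimum)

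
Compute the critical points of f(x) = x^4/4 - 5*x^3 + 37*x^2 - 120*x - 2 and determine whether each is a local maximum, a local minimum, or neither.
f'(x) = x^3 - 15*x^2 + 74*x - 120

Solve f'(x) = 0:
  Factor: x^3 - 15*x^2 + 74*x - 120 = (x - 6)*(x - 5)*(x - 4) = 0.
  ⇒ x = 4, 5, 6

f''(x) = 3*x^2 - 30*x + 74
Second-derivative test at each critical point:
  f''(4) = 2 > 0 → local minimum
  f''(5) = -1 < 0 → local maximum
  f''(6) = 2 > 0 → local minimum

Critical points: x = 4 (local minimum); x = 5 (local maximum); x = 6 (local minimum)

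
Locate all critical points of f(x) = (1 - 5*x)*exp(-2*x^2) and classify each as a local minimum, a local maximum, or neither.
f'(x) = (4*x*(5*x - 1) - 5)*exp(-2*x^2)

Solve f'(x) = 0:
  f'(x) = (20*x^2 - 4*x - 5)·exp(-2*x^2) and exp(-2*x^2) > 0 for every x, so f'(x) = 0 ⇔ 20*x^2 - 4*x - 5 = 0.
  20*x^2 - 4*x - 5 = 0 has no rational roots; quadratic formula: x = (4 ± √416)/40.
  ⇒ x = 1/10 - sqrt(26)/10 ≈ -0.4099, 1/10 + sqrt(26)/10 ≈ 0.6099

f''(x) = 4*(4*x^2*(1 - 5*x) + 15*x - 1)*exp(-2*x^2)
Second-derivative test at each critical point:
  f''(-0.4099) = -14.5749 < 0 → local maximum
  f''(0.6099) = 9.6928 > 0 → local minimum

Critical points: x = 1/10 - sqrt(26)/10 ≈ -0.4099 (local maximum); x = 1/10 + sqrt(26)/10 ≈ 0.6099 (local minimum)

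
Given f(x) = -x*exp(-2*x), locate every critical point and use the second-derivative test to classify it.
f'(x) = (2*x - 1)*exp(-2*x)

Solve f'(x) = 0:
  f'(x) = (2*x - 1)·exp(-2*x) and exp(-2*x) > 0 for every x, so f'(x) = 0 ⇔ 2*x - 1 = 0.
  2*x - 1 = 0.
  ⇒ x = 1/2

f''(x) = 4*(1 - x)*exp(-2*x)
Second-derivative test at each critical point:
  f''(1/2) = 0.7358 > 0 → local minimum

Critical points: x = 1/2 (local minimum)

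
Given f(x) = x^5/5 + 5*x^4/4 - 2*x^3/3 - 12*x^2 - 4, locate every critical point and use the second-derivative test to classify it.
f'(x) = x*(x^3 + 5*x^2 - 2*x - 24)

Solve f'(x) = 0:
  Factor: x^4 + 5*x^3 - 2*x^2 - 24*x = x*(x - 2)*(x + 3)*(x + 4) = 0.
  ⇒ x = -4, -3, 0, 2

f''(x) = 4*x^3 + 15*x^2 - 4*x - 24
Second-derivative test at each critical point:
  f''(-4) = -24 < 0 → local maximum
  f''(-3) = 15 > 0 → local minimum
  f''(0) = -24 < 0 → local maximum
  f''(2) = 60 > 0 → local minimum

Critical points: x = -4 (local maximum); x = -3 (local minimum); x = 0 (local maximum); x = 2 (local minimum)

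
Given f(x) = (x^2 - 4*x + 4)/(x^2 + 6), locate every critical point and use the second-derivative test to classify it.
f'(x) = 4*(x^2 + x - 6)/(x^4 + 12*x^2 + 36)

Solve f'(x) = 0:
  f'(x) = 4*(x - 2)*(x + 3)/(x^2 + 6)^2; the denominator is positive wherever f is defined, so f'(x) = 0 ⇔ 4*x^2 + 4*x - 24 = 0.
  Factor: 4*x^2 + 4*x - 24 = 4*(x - 2)*(x + 3) = 0.
  ⇒ x = -3, 2

f''(x) = 4*(-2*x^3 - 3*x^2 + 36*x + 6)/(x^6 + 18*x^4 + 108*x^2 + 216)
Second-derivative test at each critical point:
  f''(-3) = -4/45 < 0 → local maximum
  f''(2) = 1/5 > 0 → local minimum

Critical points: x = -3 (local maximum); x = 2 (local minimum)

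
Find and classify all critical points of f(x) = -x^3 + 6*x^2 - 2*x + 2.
f'(x) = -3*x^2 + 12*x - 2

Solve f'(x) = 0:
  3*x^2 - 12*x + 2 = 0 has no rational roots; quadratic formula: x = (12 ± √120)/6.
  ⇒ x = 2 - sqrt(30)/3 ≈ 0.1743, sqrt(30)/3 + 2 ≈ 3.8257

f''(x) = 12 - 6*x
Second-derivative test at each critical point:
  f''(0.1743) = 10.9545 > 0 → local minimum
  f''(3.8257) = -10.9545 < 0 → local maximum

Critical points: x = 2 - sqrt(30)/3 ≈ 0.1743 (local minimum); x = sqrt(30)/3 + 2 ≈ 3.8257 (local maximum)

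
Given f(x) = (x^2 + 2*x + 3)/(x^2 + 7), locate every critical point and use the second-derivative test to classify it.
f'(x) = 2*(-x^2 + 4*x + 7)/(x^4 + 14*x^2 + 49)

Solve f'(x) = 0:
  f'(x) = -2*(x^2 - 4*x - 7)/(x^2 + 7)^2; the denominator is positive wherever f is defined, so f'(x) = 0 ⇔ -2*x^2 + 8*x + 14 = 0.
  Factor: -2*x^2 + 8*x + 14 = -2*(x^2 - 4*x - 7); x^2 - 4*x - 7 = 0 has no rational roots; quadratic formula: x = (4 ± √44)/2.
  ⇒ x = 2 - sqrt(11) ≈ -1.3166, 2 + sqrt(11) ≈ 5.3166

f''(x) = 4*(x^3 - 6*x^2 - 21*x + 14)/(x^6 + 21*x^4 + 147*x^2 + 343)
Second-derivative test at each critical point:
  f''(-1.3166) = 0.1739 > 0 → local minimum
  f''(5.3166) = -0.0107 < 0 → local maximum

Critical points: x = 2 - sqrt(11) ≈ -1.3166 (local minimum); x = 2 + sqrt(11) ≈ 5.3166 (local maximum)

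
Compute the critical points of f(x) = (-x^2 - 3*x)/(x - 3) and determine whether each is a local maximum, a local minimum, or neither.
f'(x) = (-x^2 + 6*x + 9)/(x^2 - 6*x + 9)

Solve f'(x) = 0:
  f'(x) = -(x^2 - 6*x - 9)/(x - 3)^2; the denominator is positive wherever f is defined, so f'(x) = 0 ⇔ -x^2 + 6*x + 9 = 0.
  x^2 - 6*x - 9 = 0 has no rational roots; quadratic formula: x = (6 ± √72)/2.
  ⇒ x = 3 - 3*sqrt(2) ≈ -1.2426, 3 + 3*sqrt(2) ≈ 7.2426

f''(x) = -36/(x^3 - 9*x^2 + 27*x - 27)
Second-derivative test at each critical point:
  f''(-1.2426) = 0.4714 > 0 → local minimum
  f''(7.2426) = -0.4714 < 0 → local maximum

Critical points: x = 3 - 3*sqrt(2) ≈ -1.2426 (local minimum); x = 3 + 3*sqrt(2) ≈ 7.2426 (local maximum)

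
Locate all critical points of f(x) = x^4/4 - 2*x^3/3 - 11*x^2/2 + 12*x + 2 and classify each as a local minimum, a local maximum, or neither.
f'(x) = x^3 - 2*x^2 - 11*x + 12

Solve f'(x) = 0:
  Factor: x^3 - 2*x^2 - 11*x + 12 = (x - 4)*(x - 1)*(x + 3) = 0.
  ⇒ x = -3, 1, 4

f''(x) = 3*x^2 - 4*x - 11
Second-derivative test at each critical point:
  f''(-3) = 28 > 0 → local minimum
  f''(1) = -12 < 0 → local maximum
  f''(4) = 21 > 0 → local minimum

Critical points: x = -3 (local minimum); x = 1 (local maximum); x = 4 (local minimum)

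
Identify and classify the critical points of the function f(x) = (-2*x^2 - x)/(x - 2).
f'(x) = 2*(-x^2 + 4*x + 1)/(x^2 - 4*x + 4)

Solve f'(x) = 0:
  f'(x) = -2*(x^2 - 4*x - 1)/(x - 2)^2; the denominator is positive wherever f is defined, so f'(x) = 0 ⇔ -2*x^2 + 8*x + 2 = 0.
  Factor: -2*x^2 + 8*x + 2 = -2*(x^2 - 4*x - 1); x^2 - 4*x - 1 = 0 has no rational roots; quadratic formula: x = (4 ± √20)/2.
  ⇒ x = 2 - sqrt(5) ≈ -0.2361, 2 + sqrt(5) ≈ 4.2361

f''(x) = -20/(x^3 - 6*x^2 + 12*x - 8)
Second-derivative test at each critical point:
  f''(-0.2361) = 1.7889 > 0 → local minimum
  f''(4.2361) = -1.7889 < 0 → local maximum

Critical points: x = 2 - sqrt(5) ≈ -0.2361 (local minimum); x = 2 + sqrt(5) ≈ 4.2361 (local maximum)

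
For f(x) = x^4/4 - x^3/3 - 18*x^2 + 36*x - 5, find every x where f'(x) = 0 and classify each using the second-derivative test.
f'(x) = x^3 - x^2 - 36*x + 36

Solve f'(x) = 0:
  Factor: x^3 - x^2 - 36*x + 36 = (x - 6)*(x - 1)*(x + 6) = 0.
  ⇒ x = -6, 1, 6

f''(x) = 3*x^2 - 2*x - 36
Second-derivative test at each critical point:
  f''(-6) = 84 > 0 → local minimum
  f''(1) = -35 < 0 → local maximum
  f''(6) = 60 > 0 → local minimum

Critical points: x = -6 (local minimum); x = 1 (local maximum); x = 6 (local minimum)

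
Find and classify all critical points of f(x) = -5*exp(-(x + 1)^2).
f'(x) = 10*(x + 1)*exp(-(x + 1)^2)

Solve f'(x) = 0:
  f'(x) = (10*x + 10)·exp(-(x + 1)^2) and exp(-(x + 1)^2) > 0 for every x, so f'(x) = 0 ⇔ 10*x + 10 = 0.
  Factor: 10*x + 10 = 10*(x + 1) = 0.
  ⇒ x = -1

f''(x) = 10*(1 - 2*(x + 1)^2)*exp(-(x + 1)^2)
Second-derivative test at each critical point:
  f''(-1) = 10 > 0 → local minimum

Critical points: x = -1 (local minimum)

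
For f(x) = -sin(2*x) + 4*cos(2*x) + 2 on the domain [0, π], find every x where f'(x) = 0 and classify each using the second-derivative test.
f'(x) = -8*sin(2*x) - 2*cos(2*x)

Solve f'(x) = 0 on [0, π]:
  f'(x) = 0 ⇔ -cos(2*x) = 4*sin(2*x) ⇔ tan(2*x) = -1/4, i.e. 2*x = arctan(-1/4) + nπ; keep the solutions lying in [0, π].
  ⇒ x = -atan(1/4)/2 + pi/2 ≈ 1.4483, pi - atan(1/4)/2 ≈ 3.0191

f''(x) = 4*sin(2*x) - 16*cos(2*x)
Second-derivative test at each critical point:
  f''(1.4483) = 16.4924 > 0 → local minimum
  f''(3.0191) = -16.4924 < 0 → local maximum

Critical points: x = -atan(1/4)/2 + pi/2 ≈ 1.4483 (local minimum); x = pi - atan(1/4)/2 ≈ 3.0191 (local maximum)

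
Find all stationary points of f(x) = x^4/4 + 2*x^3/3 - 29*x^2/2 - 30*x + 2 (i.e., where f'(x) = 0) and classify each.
f'(x) = x^3 + 2*x^2 - 29*x - 30

Solve f'(x) = 0:
  Factor: x^3 + 2*x^2 - 29*x - 30 = (x - 5)*(x + 1)*(x + 6) = 0.
  ⇒ x = -6, -1, 5

f''(x) = 3*x^2 + 4*x - 29
Second-derivative test at each critical point:
  f''(-6) = 55 > 0 → local minimum
  f''(-1) = -30 < 0 → local maximum
  f''(5) = 66 > 0 → local minimum

Critical points: x = -6 (local minimum); x = -1 (local maximum); x = 5 (local minimum)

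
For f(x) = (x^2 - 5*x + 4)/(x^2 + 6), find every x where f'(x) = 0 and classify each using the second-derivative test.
f'(x) = (5*x^2 + 4*x - 30)/(x^4 + 12*x^2 + 36)

Solve f'(x) = 0:
  f'(x) = (5*x^2 + 4*x - 30)/(x^2 + 6)^2; the denominator is positive wherever f is defined, so f'(x) = 0 ⇔ 5*x^2 + 4*x - 30 = 0.
  5*x^2 + 4*x - 30 = 0 has no rational roots; quadratic formula: x = (-4 ± √616)/10.
  ⇒ x = -sqrt(154)/5 - 2/5 ≈ -2.8819, -2/5 + sqrt(154)/5 ≈ 2.0819

f''(x) = 2*(-5*x^3 - 6*x^2 + 90*x + 12)/(x^6 + 18*x^4 + 108*x^2 + 216)
Second-derivative test at each critical point:
  f''(-2.8819) = -0.1213 < 0 → local maximum
  f''(2.0819) = 0.2324 > 0 → local minimum

Critical points: x = -sqrt(154)/5 - 2/5 ≈ -2.8819 (local maximum); x = -2/5 + sqrt(154)/5 ≈ 2.0819 (local minimum)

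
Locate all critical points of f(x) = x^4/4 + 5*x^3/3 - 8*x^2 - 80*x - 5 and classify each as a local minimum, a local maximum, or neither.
f'(x) = x^3 + 5*x^2 - 16*x - 80

Solve f'(x) = 0:
  Factor: x^3 + 5*x^2 - 16*x - 80 = (x - 4)*(x + 4)*(x + 5) = 0.
  ⇒ x = -5, -4, 4

f''(x) = 3*x^2 + 10*x - 16
Second-derivative test at each critical point:
  f''(-5) = 9 > 0 → local minimum
  f''(-4) = -8 < 0 → local maximum
  f''(4) = 72 > 0 → local minimum

Critical points: x = -5 (local minimum); x = -4 (local maximum); x = 4 (local minimum)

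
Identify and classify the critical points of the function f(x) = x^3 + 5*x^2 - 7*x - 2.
f'(x) = 3*x^2 + 10*x - 7

Solve f'(x) = 0:
  3*x^2 + 10*x - 7 = 0 has no rational roots; quadratic formula: x = (-10 ± √184)/6.
  ⇒ x = -sqrt(46)/3 - 5/3 ≈ -3.9274, -5/3 + sqrt(46)/3 ≈ 0.5941

f''(x) = 6*x + 10
Second-derivative test at each critical point:
  f''(-3.9274) = -13.5647 < 0 → local maximum
  f''(0.5941) = 13.5647 > 0 → local minimum

Critical points: x = -sqrt(46)/3 - 5/3 ≈ -3.9274 (local maximum); x = -5/3 + sqrt(46)/3 ≈ 0.5941 (local minimum)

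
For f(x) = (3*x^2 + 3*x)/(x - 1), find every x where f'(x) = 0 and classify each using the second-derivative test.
f'(x) = 3*(x^2 - 2*x - 1)/(x^2 - 2*x + 1)

Solve f'(x) = 0:
  f'(x) = 3*(x^2 - 2*x - 1)/(x - 1)^2; the denominator is positive wherever f is defined, so f'(x) = 0 ⇔ 3*x^2 - 6*x - 3 = 0.
  Factor: 3*x^2 - 6*x - 3 = 3*(x^2 - 2*x - 1); x^2 - 2*x - 1 = 0 has no rational roots; quadratic formula: x = (2 ± √8)/2.
  ⇒ x = 1 - sqrt(2) ≈ -0.4142, 1 + sqrt(2) ≈ 2.4142

f''(x) = 12/(x^3 - 3*x^2 + 3*x - 1)
Second-derivative test at each critical point:
  f''(-0.4142) = -4.2426 < 0 → local maximum
  f''(2.4142) = 4.2426 > 0 → local minimum

Critical points: x = 1 - sqrt(2) ≈ -0.4142 (local maximum); x = 1 + sqrt(2) ≈ 2.4142 (local minimum)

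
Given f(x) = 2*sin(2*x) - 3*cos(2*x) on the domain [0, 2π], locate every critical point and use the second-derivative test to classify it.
f'(x) = 6*sin(2*x) + 4*cos(2*x)

Solve f'(x) = 0 on [0, 2π]:
  f'(x) = 0 ⇔ 2*cos(2*x) = -3*sin(2*x) ⇔ tan(2*x) = -2/3, i.e. 2*x = arctan(-2/3) + nπ; keep the solutions lying in [0, 2π].
  ⇒ x = -atan(2/3)/2 + pi/2 ≈ 1.2768, pi - atan(2/3)/2 ≈ 2.8476, -atan(2/3)/2 + 3*pi/2 ≈ 4.4184, -atan(2/3)/2 + 2*pi ≈ 5.9892

f''(x) = -8*sin(2*x) + 12*cos(2*x)
Second-derivative test at each critical point:
  f''(1.2768) = -14.4222 < 0 → local maximum
  f''(2.8476) = 14.4222 > 0 → local minimum
  f''(4.4184) = -14.4222 < 0 → local maximum
  f''(5.9892) = 14.4222 > 0 → local minimum

Critical points: x = -atan(2/3)/2 + pi/2 ≈ 1.2768 (local maximum); x = pi - atan(2/3)/2 ≈ 2.8476 (local minimum); x = -atan(2/3)/2 + 3*pi/2 ≈ 4.4184 (local maximum); x = -atan(2/3)/2 + 2*pi ≈ 5.9892 (local minimum)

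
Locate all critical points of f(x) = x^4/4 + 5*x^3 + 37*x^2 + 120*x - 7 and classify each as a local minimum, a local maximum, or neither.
f'(x) = x^3 + 15*x^2 + 74*x + 120

Solve f'(x) = 0:
  Factor: x^3 + 15*x^2 + 74*x + 120 = (x + 4)*(x + 5)*(x + 6) = 0.
  ⇒ x = -6, -5, -4

f''(x) = 3*x^2 + 30*x + 74
Second-derivative test at each critical point:
  f''(-6) = 2 > 0 → local minimum
  f''(-5) = -1 < 0 → local maximum
  f''(-4) = 2 > 0 → local minimum

Critical points: x = -6 (local minimum); x = -5 (local maximum); x = -4 (local minimum)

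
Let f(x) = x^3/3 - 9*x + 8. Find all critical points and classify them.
f'(x) = x^2 - 9

Solve f'(x) = 0:
  Factor: x^2 - 9 = (x - 3)*(x + 3) = 0.
  ⇒ x = -3, 3

f''(x) = 2*x
Second-derivative test at each critical point:
  f''(-3) = -6 < 0 → local maximum
  f''(3) = 6 > 0 → local minimum

Critical points: x = -3 (local maximum); x = 3 (local minimum)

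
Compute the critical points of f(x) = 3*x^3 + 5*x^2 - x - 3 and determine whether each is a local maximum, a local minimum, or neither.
f'(x) = 9*x^2 + 10*x - 1

Solve f'(x) = 0:
  9*x^2 + 10*x - 1 = 0 has no rational roots; quadratic formula: x = (-10 ± √136)/18.
  ⇒ x = -sqrt(34)/9 - 5/9 ≈ -1.2034, -5/9 + sqrt(34)/9 ≈ 0.0923

f''(x) = 18*x + 10
Second-derivative test at each critical point:
  f''(-1.2034) = -11.6619 < 0 → local maximum
  f''(0.0923) = 11.6619 > 0 → local minimum

Critical points: x = -sqrt(34)/9 - 5/9 ≈ -1.2034 (local maximum); x = -5/9 + sqrt(34)/9 ≈ 0.0923 (local minimum)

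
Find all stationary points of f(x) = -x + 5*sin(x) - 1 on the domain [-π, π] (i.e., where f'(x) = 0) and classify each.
f'(x) = 5*cos(x) - 1

Solve f'(x) = 0 on [-π, π]:
  f'(x) = 0 ⇔ cos(x) = 1/5, i.e. x = ±arccos(1/5) + 2nπ; keep the solutions lying in [-π, π].
  ⇒ x = -acos(1/5) ≈ -1.3694, acos(1/5) ≈ 1.3694

f''(x) = -5*sin(x)
Second-derivative test at each critical point:
  f''(-1.3694) = 4.8990 > 0 → local minimum
  f''(1.3694) = -4.8990 < 0 → local maximum

Critical points: x = -acos(1/5) ≈ -1.3694 (local minimum); x = acos(1/5) ≈ 1.3694 (local maximum)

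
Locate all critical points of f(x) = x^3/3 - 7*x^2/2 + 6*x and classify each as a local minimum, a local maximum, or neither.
f'(x) = x^2 - 7*x + 6

Solve f'(x) = 0:
  Factor: x^2 - 7*x + 6 = (x - 6)*(x - 1) = 0.
  ⇒ x = 1, 6

f''(x) = 2*x - 7
Second-derivative test at each critical point:
  f''(1) = -5 < 0 → local maximum
  f''(6) = 5 > 0 → local minimum

Critical points: x = 1 (local maximum); x = 6 (local minimum)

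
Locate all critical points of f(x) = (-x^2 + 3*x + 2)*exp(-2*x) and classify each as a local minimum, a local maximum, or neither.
f'(x) = (2*x^2 - 8*x - 1)*exp(-2*x)

Solve f'(x) = 0:
  f'(x) = (2*x^2 - 8*x - 1)·exp(-2*x) and exp(-2*x) > 0 for every x, so f'(x) = 0 ⇔ 2*x^2 - 8*x - 1 = 0.
  2*x^2 - 8*x - 1 = 0 has no rational roots; quadratic formula: x = (8 ± √72)/4.
  ⇒ x = 2 - 3*sqrt(2)/2 ≈ -0.1213, 2 + 3*sqrt(2)/2 ≈ 4.1213

f''(x) = 2*(-2*x^2 + 10*x - 3)*exp(-2*x)
Second-derivative test at each critical point:
  f''(-0.1213) = -10.8154 < 0 → local maximum
  f''(4.1213) = 0.0022 > 0 → local minimum

Critical points: x = 2 - 3*sqrt(2)/2 ≈ -0.1213 (local maximum); x = 2 + 3*sqrt(2)/2 ≈ 4.1213 (local minimum)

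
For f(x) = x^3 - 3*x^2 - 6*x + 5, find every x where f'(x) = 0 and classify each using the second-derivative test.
f'(x) = 3*x^2 - 6*x - 6

Solve f'(x) = 0:
  Factor: 3*x^2 - 6*x - 6 = 3*(x^2 - 2*x - 2); x^2 - 2*x - 2 = 0 has no rational roots; quadratic formula: x = (2 ± √12)/2.
  ⇒ x = 1 - sqrt(3) ≈ -0.7321, 1 + sqrt(3) ≈ 2.7321

f''(x) = 6*x - 6
Second-derivative test at each critical point:
  f''(-0.7321) = -10.3923 < 0 → local maximum
  f''(2.7321) = 10.3923 > 0 → local minimum

Critical points: x = 1 - sqrt(3) ≈ -0.7321 (local maximum); x = 1 + sqrt(3) ≈ 2.7321 (local minimum)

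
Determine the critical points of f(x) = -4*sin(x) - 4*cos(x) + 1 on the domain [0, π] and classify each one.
f'(x) = -4*sqrt(2)*cos(x + pi/4)

Solve f'(x) = 0 on [0, π]:
  f'(x) = 0 ⇔ -4*cos(x) = -4*sin(x) ⇔ tan(x) = 1, i.e. x = arctan(1) + nπ; keep the solutions lying in [0, π].
  ⇒ x = pi/4 ≈ 0.7854

f''(x) = 4*sqrt(2)*sin(x + pi/4)
Second-derivative test at each critical point:
  f''(0.7854) = 5.6569 > 0 → local minimum

Critical points: x = pi/4 ≈ 0.7854 (local minimum)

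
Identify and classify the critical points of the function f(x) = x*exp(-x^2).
f'(x) = (1 - 2*x^2)*exp(-x^2)

Solve f'(x) = 0:
  f'(x) = (1 - 2*x^2)·exp(-x^2) and exp(-x^2) > 0 for every x, so f'(x) = 0 ⇔ 1 - 2*x^2 = 0.
  2*x^2 - 1 = 0 has no rational roots; quadratic formula: x = (0 ± √8)/4.
  ⇒ x = -sqrt(2)/2 ≈ -0.7071, sqrt(2)/2 ≈ 0.7071

f''(x) = (4*x^3 - 6*x)*exp(-x^2)
Second-derivative test at each critical point:
  f''(-0.7071) = 1.7155 > 0 → local minimum
  f''(0.7071) = -1.7155 < 0 → local maximum

Critical points: x = -sqrt(2)/2 ≈ -0.7071 (local minimum); x = sqrt(2)/2 ≈ 0.7071 (local maximum)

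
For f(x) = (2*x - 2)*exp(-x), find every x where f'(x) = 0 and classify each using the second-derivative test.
f'(x) = 2*(2 - x)*exp(-x)

Solve f'(x) = 0:
  f'(x) = (4 - 2*x)·exp(-x) and exp(-x) > 0 for every x, so f'(x) = 0 ⇔ 4 - 2*x = 0.
  Factor: 4 - 2*x = -2*(x - 2) = 0.
  ⇒ x = 2

f''(x) = 2*(x - 3)*exp(-x)
Second-derivative test at each critical point:
  f''(2) = -0.2707 < 0 → local maximum

Critical points: x = 2 (local maximum)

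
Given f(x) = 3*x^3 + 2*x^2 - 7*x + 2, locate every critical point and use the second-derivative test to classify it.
f'(x) = 9*x^2 + 4*x - 7

Solve f'(x) = 0:
  9*x^2 + 4*x - 7 = 0 has no rational roots; quadratic formula: x = (-4 ± √268)/18.
  ⇒ x = -sqrt(67)/9 - 2/9 ≈ -1.1317, -2/9 + sqrt(67)/9 ≈ 0.6873

f''(x) = 18*x + 4
Second-derivative test at each critical point:
  f''(-1.1317) = -16.3707 < 0 → local maximum
  f''(0.6873) = 16.3707 > 0 → local minimum

Critical points: x = -sqrt(67)/9 - 2/9 ≈ -1.1317 (local maximum); x = -2/9 + sqrt(67)/9 ≈ 0.6873 (local minimum)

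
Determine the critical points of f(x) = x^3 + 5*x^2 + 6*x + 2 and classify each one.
f'(x) = 3*x^2 + 10*x + 6

Solve f'(x) = 0:
  3*x^2 + 10*x + 6 = 0 has no rational roots; quadratic formula: x = (-10 ± √28)/6.
  ⇒ x = -5/3 - sqrt(7)/3 ≈ -2.5486, -5/3 + sqrt(7)/3 ≈ -0.7847

f''(x) = 6*x + 10
Second-derivative test at each critical point:
  f''(-2.5486) = -5.2915 < 0 → local maximum
  f''(-0.7847) = 5.2915 > 0 → local minimum

Critical points: x = -5/3 - sqrt(7)/3 ≈ -2.5486 (local maximum); x = -5/3 + sqrt(7)/3 ≈ -0.7847 (local minimum)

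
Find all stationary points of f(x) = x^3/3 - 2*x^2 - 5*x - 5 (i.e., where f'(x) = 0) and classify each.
f'(x) = x^2 - 4*x - 5

Solve f'(x) = 0:
  Factor: x^2 - 4*x - 5 = (x - 5)*(x + 1) = 0.
  ⇒ x = -1, 5

f''(x) = 2*x - 4
Second-derivative test at each critical point:
  f''(-1) = -6 < 0 → local maximum
  f''(5) = 6 > 0 → local minimum

Critical points: x = -1 (local maximum); x = 5 (local minimum)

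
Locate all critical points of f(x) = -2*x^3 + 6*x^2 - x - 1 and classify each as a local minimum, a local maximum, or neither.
f'(x) = -6*x^2 + 12*x - 1

Solve f'(x) = 0:
  6*x^2 - 12*x + 1 = 0 has no rational roots; quadratic formula: x = (12 ± √120)/12.
  ⇒ x = 1 - sqrt(30)/6 ≈ 0.0871, sqrt(30)/6 + 1 ≈ 1.9129

f''(x) = 12 - 12*x
Second-derivative test at each critical point:
  f''(0.0871) = 10.9545 > 0 → local minimum
  f''(1.9129) = -10.9545 < 0 → local maximum

Critical points: x = 1 - sqrt(30)/6 ≈ 0.0871 (local minimum); x = sqrt(30)/6 + 1 ≈ 1.9129 (local maximum)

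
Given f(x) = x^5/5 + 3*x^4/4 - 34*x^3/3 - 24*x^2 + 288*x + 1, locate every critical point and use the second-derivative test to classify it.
f'(x) = x^4 + 3*x^3 - 34*x^2 - 48*x + 288

Solve f'(x) = 0:
  Factor: x^4 + 3*x^3 - 34*x^2 - 48*x + 288 = (x - 4)*(x - 3)*(x + 4)*(x + 6) = 0.
  ⇒ x = -6, -4, 3, 4

f''(x) = 4*x^3 + 9*x^2 - 68*x - 48
Second-derivative test at each critical point:
  f''(-6) = -180 < 0 → local maximum
  f''(-4) = 112 > 0 → local minimum
  f''(3) = -63 < 0 → local maximum
  f''(4) = 80 > 0 → local minimum

Critical points: x = -6 (local maximum); x = -4 (local minimum); x = 3 (local maximum); x = 4 (local minimum)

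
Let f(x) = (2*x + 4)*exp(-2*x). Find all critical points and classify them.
f'(x) = 2*(-2*x - 3)*exp(-2*x)

Solve f'(x) = 0:
  f'(x) = (-4*x - 6)·exp(-2*x) and exp(-2*x) > 0 for every x, so f'(x) = 0 ⇔ -4*x - 6 = 0.
  Factor: -4*x - 6 = -2*(2*x + 3) = 0.
  ⇒ x = -3/2

f''(x) = 8*(x + 1)*exp(-2*x)
Second-derivative test at each critical point:
  f''(-3/2) = -80.3421 < 0 → local maximum

Critical points: x = -3/2 (local maximum)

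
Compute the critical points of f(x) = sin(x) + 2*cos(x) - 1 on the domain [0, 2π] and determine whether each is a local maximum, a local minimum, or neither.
f'(x) = -2*sin(x) + cos(x)

Solve f'(x) = 0 on [0, 2π]:
  f'(x) = 0 ⇔ cos(x) = 2*sin(x) ⇔ tan(x) = 1/2, i.e. x = arctan(1/2) + nπ; keep the solutions lying in [0, 2π].
  ⇒ x = atan(1/2) ≈ 0.4636, atan(1/2) + pi ≈ 3.6052

f''(x) = -sin(x) - 2*cos(x)
Second-derivative test at each critical point:
  f''(0.4636) = -2.2361 < 0 → local maximum
  f''(3.6052) = 2.2361 > 0 → local minimum

Critical points: x = atan(1/2) ≈ 0.4636 (local maximum); x = atan(1/2) + pi ≈ 3.6052 (local minimum)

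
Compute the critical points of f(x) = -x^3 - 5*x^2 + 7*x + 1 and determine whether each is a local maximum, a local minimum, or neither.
f'(x) = -3*x^2 - 10*x + 7

Solve f'(x) = 0:
  3*x^2 + 10*x - 7 = 0 has no rational roots; quadratic formula: x = (-10 ± √184)/6.
  ⇒ x = -sqrt(46)/3 - 5/3 ≈ -3.9274, -5/3 + sqrt(46)/3 ≈ 0.5941

f''(x) = -6*x - 10
Second-derivative test at each critical point:
  f''(-3.9274) = 13.5647 > 0 → local minimum
  f''(0.5941) = -13.5647 < 0 → local maximum

Critical points: x = -sqrt(46)/3 - 5/3 ≈ -3.9274 (local minimum); x = -5/3 + sqrt(46)/3 ≈ 0.5941 (local maximum)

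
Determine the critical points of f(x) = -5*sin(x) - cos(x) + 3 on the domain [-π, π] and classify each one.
f'(x) = sin(x) - 5*cos(x)

Solve f'(x) = 0 on [-π, π]:
  f'(x) = 0 ⇔ -5*cos(x) = -sin(x) ⇔ tan(x) = 5, i.e. x = arctan(5) + nπ; keep the solutions lying in [-π, π].
  ⇒ x = -pi + atan(5) ≈ -1.7682, atan(5) ≈ 1.3734

f''(x) = 5*sin(x) + cos(x)
Second-derivative test at each critical point:
  f''(-1.7682) = -5.0990 < 0 → local maximum
  f''(1.3734) = 5.0990 > 0 → local minimum

Critical points: x = -pi + atan(5) ≈ -1.7682 (local maximum); x = atan(5) ≈ 1.3734 (local minimum)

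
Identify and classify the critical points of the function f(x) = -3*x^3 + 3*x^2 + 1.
f'(x) = 3*x*(2 - 3*x)

Solve f'(x) = 0:
  Factor: -9*x^2 + 6*x = -3*x*(3*x - 2) = 0.
  ⇒ x = 0, 2/3

f''(x) = 6 - 18*x
Second-derivative test at each critical point:
  f''(0) = 6 > 0 → local minimum
  f''(2/3) = -6 < 0 → local maximum

Critical points: x = 0 (local minimum); x = 2/3 (local maximum)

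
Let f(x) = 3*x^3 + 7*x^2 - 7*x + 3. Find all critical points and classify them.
f'(x) = 9*x^2 + 14*x - 7

Solve f'(x) = 0:
  9*x^2 + 14*x - 7 = 0 has no rational roots; quadratic formula: x = (-14 ± √448)/18.
  ⇒ x = -4*sqrt(7)/9 - 7/9 ≈ -1.9537, -7/9 + 4*sqrt(7)/9 ≈ 0.3981

f''(x) = 18*x + 14
Second-derivative test at each critical point:
  f''(-1.9537) = -21.1660 < 0 → local maximum
  f''(0.3981) = 21.1660 > 0 → local minimum

Critical points: x = -4*sqrt(7)/9 - 7/9 ≈ -1.9537 (local maximum); x = -7/9 + 4*sqrt(7)/9 ≈ 0.3981 (local minimum)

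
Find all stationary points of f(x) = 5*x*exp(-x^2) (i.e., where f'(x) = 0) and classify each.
f'(x) = 5*(1 - 2*x^2)*exp(-x^2)

Solve f'(x) = 0:
  f'(x) = (5 - 10*x^2)·exp(-x^2) and exp(-x^2) > 0 for every x, so f'(x) = 0 ⇔ 5 - 10*x^2 = 0.
  Factor: 5 - 10*x^2 = -5*(2*x^2 - 1); 2*x^2 - 1 = 0 has no rational roots; quadratic formula: x = (0 ± √8)/4.
  ⇒ x = -sqrt(2)/2 ≈ -0.7071, sqrt(2)/2 ≈ 0.7071

f''(x) = (20*x^3 - 30*x)*exp(-x^2)
Second-derivative test at each critical point:
  f''(-0.7071) = 8.5776 > 0 → local minimum
  f''(0.7071) = -8.5776 < 0 → local maximum

Critical points: x = -sqrt(2)/2 ≈ -0.7071 (local minimum); x = sqrt(2)/2 ≈ 0.7071 (local maximum)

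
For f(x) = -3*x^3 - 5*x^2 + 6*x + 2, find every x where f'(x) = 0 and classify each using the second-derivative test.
f'(x) = -9*x^2 - 10*x + 6

Solve f'(x) = 0:
  9*x^2 + 10*x - 6 = 0 has no rational roots; quadratic formula: x = (-10 ± √316)/18.
  ⇒ x = -sqrt(79)/9 - 5/9 ≈ -1.5431, -5/9 + sqrt(79)/9 ≈ 0.4320

f''(x) = -18*x - 10
Second-derivative test at each critical point:
  f''(-1.5431) = 17.7764 > 0 → local minimum
  f''(0.4320) = -17.7764 < 0 → local maximum

Critical points: x = -sqrt(79)/9 - 5/9 ≈ -1.5431 (local minimum); x = -5/9 + sqrt(79)/9 ≈ 0.4320 (local maximum)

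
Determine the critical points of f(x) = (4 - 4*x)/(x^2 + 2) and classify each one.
f'(x) = 4*(-x^2 + 2*x*(x - 1) - 2)/(x^2 + 2)^2

Solve f'(x) = 0:
  f'(x) = 4*(x^2 - 2*x - 2)/(x^2 + 2)^2; the denominator is positive wherever f is defined, so f'(x) = 0 ⇔ 4*x^2 - 8*x - 8 = 0.
  Factor: 4*x^2 - 8*x - 8 = 4*(x^2 - 2*x - 2); x^2 - 2*x - 2 = 0 has no rational roots; quadratic formula: x = (2 ± √12)/2.
  ⇒ x = 1 - sqrt(3) ≈ -0.7321, 1 + sqrt(3) ≈ 2.7321

f''(x) = 8*(4*x^2*(1 - x) + (3*x - 1)*(x^2 + 2))/(x^2 + 2)^3
Second-derivative test at each critical point:
  f''(-0.7321) = -2.1547 < 0 → local maximum
  f''(2.7321) = 0.1547 > 0 → local minimum

Critical points: x = 1 - sqrt(3) ≈ -0.7321 (local maximum); x = 1 + sqrt(3) ≈ 2.7321 (local minimum)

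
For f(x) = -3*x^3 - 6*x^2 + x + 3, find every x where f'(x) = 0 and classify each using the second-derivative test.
f'(x) = -9*x^2 - 12*x + 1

Solve f'(x) = 0:
  9*x^2 + 12*x - 1 = 0 has no rational roots; quadratic formula: x = (-12 ± √180)/18.
  ⇒ x = -sqrt(5)/3 - 2/3 ≈ -1.4120, -2/3 + sqrt(5)/3 ≈ 0.0787

f''(x) = -18*x - 12
Second-derivative test at each critical point:
  f''(-1.4120) = 13.4164 > 0 → local minimum
  f''(0.0787) = -13.4164 < 0 → local maximum

Critical points: x = -sqrt(5)/3 - 2/3 ≈ -1.4120 (local minimum); x = -2/3 + sqrt(5)/3 ≈ 0.0787 (local maximum)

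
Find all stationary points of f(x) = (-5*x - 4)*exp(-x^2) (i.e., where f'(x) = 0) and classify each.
f'(x) = (2*x*(5*x + 4) - 5)*exp(-x^2)

Solve f'(x) = 0:
  f'(x) = (10*x^2 + 8*x - 5)·exp(-x^2) and exp(-x^2) > 0 for every x, so f'(x) = 0 ⇔ 10*x^2 + 8*x - 5 = 0.
  10*x^2 + 8*x - 5 = 0 has no rational roots; quadratic formula: x = (-8 ± √264)/20.
  ⇒ x = -sqrt(66)/10 - 2/5 ≈ -1.2124, -2/5 + sqrt(66)/10 ≈ 0.4124

f''(x) = 2*(-10*x^3 - 8*x^2 + 15*x + 4)*exp(-x^2)
Second-derivative test at each critical point:
  f''(-1.2124) = -3.7361 < 0 → local maximum
  f''(0.4124) = 13.7069 > 0 → local minimum

Critical points: x = -sqrt(66)/10 - 2/5 ≈ -1.2124 (local maximum); x = -2/5 + sqrt(66)/10 ≈ 0.4124 (local minimum)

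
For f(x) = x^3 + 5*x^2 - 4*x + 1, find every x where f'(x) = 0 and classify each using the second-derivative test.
f'(x) = 3*x^2 + 10*x - 4

Solve f'(x) = 0:
  3*x^2 + 10*x - 4 = 0 has no rational roots; quadratic formula: x = (-10 ± √148)/6.
  ⇒ x = -sqrt(37)/3 - 5/3 ≈ -3.6943, -5/3 + sqrt(37)/3 ≈ 0.3609

f''(x) = 6*x + 10
Second-derivative test at each critical point:
  f''(-3.6943) = -12.1655 < 0 → local maximum
  f''(0.3609) = 12.1655 > 0 → local minimum

Critical points: x = -sqrt(37)/3 - 5/3 ≈ -3.6943 (local maximum); x = -5/3 + sqrt(37)/3 ≈ 0.3609 (local minimum)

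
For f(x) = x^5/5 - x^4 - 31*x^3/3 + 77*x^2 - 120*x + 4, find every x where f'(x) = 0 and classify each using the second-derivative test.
f'(x) = x^4 - 4*x^3 - 31*x^2 + 154*x - 120

Solve f'(x) = 0:
  Factor: x^4 - 4*x^3 - 31*x^2 + 154*x - 120 = (x - 5)*(x - 4)*(x - 1)*(x + 6) = 0.
  ⇒ x = -6, 1, 4, 5

f''(x) = 4*x^3 - 12*x^2 - 62*x + 154
Second-derivative test at each critical point:
  f''(-6) = -770 < 0 → local maximum
  f''(1) = 84 > 0 → local minimum
  f''(4) = -30 < 0 → local maximum
  f''(5) = 44 > 0 → local minimum

Critical points: x = -6 (local maximum); x = 1 (local minimum); x = 4 (local maximum); x = 5 (local minimum)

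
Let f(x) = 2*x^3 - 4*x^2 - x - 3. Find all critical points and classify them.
f'(x) = 6*x^2 - 8*x - 1

Solve f'(x) = 0:
  6*x^2 - 8*x - 1 = 0 has no rational roots; quadratic formula: x = (8 ± √88)/12.
  ⇒ x = 2/3 - sqrt(22)/6 ≈ -0.1151, 2/3 + sqrt(22)/6 ≈ 1.4484

f''(x) = 12*x - 8
Second-derivative test at each critical point:
  f''(-0.1151) = -9.3808 < 0 → local maximum
  f''(1.4484) = 9.3808 > 0 → local minimum

Critical points: x = 2/3 - sqrt(22)/6 ≈ -0.1151 (local maximum); x = 2/3 + sqrt(22)/6 ≈ 1.4484 (local minimum)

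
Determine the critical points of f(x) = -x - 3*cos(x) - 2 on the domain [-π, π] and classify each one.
f'(x) = 3*sin(x) - 1

Solve f'(x) = 0 on [-π, π]:
  f'(x) = 0 ⇔ sin(x) = 1/3, i.e. x = arcsin(1/3) + 2nπ or x = π − arcsin(1/3) + 2nπ; keep the solutions lying in [-π, π].
  ⇒ x = asin(1/3) ≈ 0.3398, pi - asin(1/3) ≈ 2.8018

f''(x) = 3*cos(x)
Second-derivative test at each critical point:
  f''(0.3398) = 2.8284 > 0 → local minimum
  f''(2.8018) = -2.8284 < 0 → local maximum

Critical points: x = asin(1/3) ≈ 0.3398 (local minimum); x = pi - asin(1/3) ≈ 2.8018 (local maximum)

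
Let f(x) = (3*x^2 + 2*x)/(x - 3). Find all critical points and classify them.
f'(x) = 3*(x^2 - 6*x - 2)/(x^2 - 6*x + 9)

Solve f'(x) = 0:
  f'(x) = 3*(x^2 - 6*x - 2)/(x - 3)^2; the denominator is positive wherever f is defined, so f'(x) = 0 ⇔ 3*x^2 - 18*x - 6 = 0.
  Factor: 3*x^2 - 18*x - 6 = 3*(x^2 - 6*x - 2); x^2 - 6*x - 2 = 0 has no rational roots; quadratic formula: x = (6 ± √44)/2.
  ⇒ x = 3 - sqrt(11) ≈ -0.3166, 3 + sqrt(11) ≈ 6.3166

f''(x) = 66/(x^3 - 9*x^2 + 27*x - 27)
Second-derivative test at each critical point:
  f''(-0.3166) = -1.8091 < 0 → local maximum
  f''(6.3166) = 1.8091 > 0 → local minimum

Critical points: x = 3 - sqrt(11) ≈ -0.3166 (local maximum); x = 3 + sqrt(11) ≈ 6.3166 (local minimum)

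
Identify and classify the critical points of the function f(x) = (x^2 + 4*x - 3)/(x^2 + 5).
f'(x) = 4*(-x^2 + 4*x + 5)/(x^4 + 10*x^2 + 25)

Solve f'(x) = 0:
  f'(x) = -4*(x - 5)*(x + 1)/(x^2 + 5)^2; the denominator is positive wherever f is defined, so f'(x) = 0 ⇔ -4*x^2 + 16*x + 20 = 0.
  Factor: -4*x^2 + 16*x + 20 = -4*(x - 5)*(x + 1) = 0.
  ⇒ x = -1, 5

f''(x) = 8*(x^3 - 6*x^2 - 15*x + 10)/(x^6 + 15*x^4 + 75*x^2 + 125)
Second-derivative test at each critical point:
  f''(-1) = 2/3 > 0 → local minimum
  f''(5) = -2/75 < 0 → local maximum

Critical points: x = -1 (local minimum); x = 5 (local maximum)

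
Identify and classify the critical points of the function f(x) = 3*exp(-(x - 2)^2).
f'(x) = 6*(2 - x)*exp(-(x - 2)^2)

Solve f'(x) = 0:
  f'(x) = (12 - 6*x)·exp(-(x - 2)^2) and exp(-(x - 2)^2) > 0 for every x, so f'(x) = 0 ⇔ 12 - 6*x = 0.
  Factor: 12 - 6*x = -6*(x - 2) = 0.
  ⇒ x = 2

f''(x) = 6*(2*(x - 2)^2 - 1)*exp(-(x - 2)^2)
Second-derivative test at each critical point:
  f''(2) = -6 < 0 → local maximum

Critical points: x = 2 (local maximum)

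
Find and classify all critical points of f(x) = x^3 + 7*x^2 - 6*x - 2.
f'(x) = 3*x^2 + 14*x - 6

Solve f'(x) = 0:
  3*x^2 + 14*x - 6 = 0 has no rational roots; quadratic formula: x = (-14 ± √268)/6.
  ⇒ x = -sqrt(67)/3 - 7/3 ≈ -5.0618, -7/3 + sqrt(67)/3 ≈ 0.3951

f''(x) = 6*x + 14
Second-derivative test at each critical point:
  f''(-5.0618) = -16.3707 < 0 → local maximum
  f''(0.3951) = 16.3707 > 0 → local minimum

Critical points: x = -sqrt(67)/3 - 7/3 ≈ -5.0618 (local maximum); x = -7/3 + sqrt(67)/3 ≈ 0.3951 (local minimum)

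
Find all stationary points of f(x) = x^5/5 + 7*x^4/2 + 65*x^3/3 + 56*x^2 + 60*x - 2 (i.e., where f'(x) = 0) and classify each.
f'(x) = x^4 + 14*x^3 + 65*x^2 + 112*x + 60

Solve f'(x) = 0:
  Factor: x^4 + 14*x^3 + 65*x^2 + 112*x + 60 = (x + 1)*(x + 2)*(x + 5)*(x + 6) = 0.
  ⇒ x = -6, -5, -2, -1

f''(x) = 4*x^3 + 42*x^2 + 130*x + 112
Second-derivative test at each critical point:
  f''(-6) = -20 < 0 → local maximum
  f''(-5) = 12 > 0 → local minimum
  f''(-2) = -12 < 0 → local maximum
  f''(-1) = 20 > 0 → local minimum

Critical points: x = -6 (local maximum); x = -5 (local minimum); x = -2 (local maximum); x = -1 (local minimum)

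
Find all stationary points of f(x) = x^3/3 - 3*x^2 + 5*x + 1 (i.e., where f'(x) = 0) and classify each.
f'(x) = x^2 - 6*x + 5

Solve f'(x) = 0:
  Factor: x^2 - 6*x + 5 = (x - 5)*(x - 1) = 0.
  ⇒ x = 1, 5

f''(x) = 2*x - 6
Second-derivative test at each critical point:
  f''(1) = -4 < 0 → local maximum
  f''(5) = 4 > 0 → local minimum

Critical points: x = 1 (local maximum); x = 5 (local minimum)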